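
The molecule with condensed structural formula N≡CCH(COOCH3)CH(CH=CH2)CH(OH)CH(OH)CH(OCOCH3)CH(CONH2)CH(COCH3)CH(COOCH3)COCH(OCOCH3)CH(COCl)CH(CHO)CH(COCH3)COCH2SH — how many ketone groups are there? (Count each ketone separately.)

4

N≡C–: carbon triple-bonded to nitrogen → nitrile.
pendant –COOCH3: carbonyl C bonded to C and –OCH3 → ester.
pendant –CH=CH2: C=C double bond → alkene.
–OH on an sp³ carbon → alcohol (secondary).
–OH on an sp³ carbon → alcohol (secondary).
pendant –OC(=O)CH3: an acyloxy group → ester.
pendant –CONH2: carbonyl C bonded to C and N → amide.
pendant –COCH3: carbonyl C bonded to two carbons → ketone.
pendant –COOCH3: carbonyl C bonded to C and –OCH3 → ester.
–C(=O)– with carbon on both sides → ketone.
pendant –OC(=O)CH3: an acyloxy group → ester.
pendant –C(=O)X: carbonyl C bonded to C and halogen → acyl halide.
pendant –CHO: carbonyl C bonded to C and H → aldehyde.
pendant –COCH3: carbonyl C bonded to two carbons → ketone.
–C(=O)– with carbon on both sides → ketone.
–SH on an sp³ carbon → thiol.
Ketone appears at: CH(COCH3), CO, CH(COCH3), CO → 4.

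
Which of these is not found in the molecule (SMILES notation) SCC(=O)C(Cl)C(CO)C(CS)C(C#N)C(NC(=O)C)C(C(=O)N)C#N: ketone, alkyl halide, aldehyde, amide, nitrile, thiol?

thiol: present (HSCH2 — –SH on an sp³ carbon → thiol).
amide: present (CH(NHCOCH3) — pendant –NHC(=O)CH3: N bonded to a carbonyl → amide (not amine)).
ketone: present (CO — –C(=O)– with carbon on both sides → ketone).
alkyl halide: present (CH(Cl) — halogen on an sp³ carbon → alkyl halide).
nitrile: present (CH(CN) — pendant –C≡N: nitrile).
aldehyde: absent. In CO, the carbonyl carbon is bonded to two carbons, so it is a ketone, not an aldehyde.

aldehyde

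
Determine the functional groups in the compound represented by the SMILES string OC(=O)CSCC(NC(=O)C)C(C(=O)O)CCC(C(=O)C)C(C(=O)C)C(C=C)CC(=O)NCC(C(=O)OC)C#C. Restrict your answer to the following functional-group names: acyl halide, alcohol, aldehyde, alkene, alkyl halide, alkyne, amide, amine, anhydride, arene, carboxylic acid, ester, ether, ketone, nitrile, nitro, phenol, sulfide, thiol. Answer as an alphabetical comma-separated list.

–COOH: carbonyl C bonded to –OH and C → carboxylic acid (the –OH is not a separate alcohol).
C–S–C linkage → sulfide (thioether).
pendant –NHC(=O)CH3: N bonded to a carbonyl → amide (not amine).
pendant –COOH: carbonyl C bonded to C and –OH → carboxylic acid.
pendant –COCH3: carbonyl C bonded to two carbons → ketone.
pendant –COCH3: carbonyl C bonded to two carbons → ketone.
pendant –CH=CH2: C=C double bond → alkene.
–C(=O)–N– linkage → amide (the N is not an amine).
pendant –COOCH3: carbonyl C bonded to C and –OCH3 → ester.
C≡C triple bond → alkyne.

alkene, alkyne, amide, carboxylic acid, ester, ketone, sulfide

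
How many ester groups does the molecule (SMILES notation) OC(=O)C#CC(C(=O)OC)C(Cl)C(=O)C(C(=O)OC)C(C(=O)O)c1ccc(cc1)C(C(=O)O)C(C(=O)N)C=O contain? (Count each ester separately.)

–COOH: carbonyl C bonded to –OH and C → carboxylic acid (the –OH is not a separate alcohol).
C≡C triple bond → alkyne.
pendant –COOCH3: carbonyl C bonded to C and –OCH3 → ester.
halogen on an sp³ carbon → alkyl halide.
–C(=O)– with carbon on both sides → ketone.
pendant –COOCH3: carbonyl C bonded to C and –OCH3 → ester.
pendant –COOH: carbonyl C bonded to C and –OH → carboxylic acid.
para-disubstituted benzene ring → arene.
pendant –COOH: carbonyl C bonded to C and –OH → carboxylic acid.
pendant –CONH2: carbonyl C bonded to C and N → amide.
terminal –CHO: carbonyl C bonded to H and C → aldehyde.
Ester appears at: CH(COOCH3), CH(COOCH3) → 2.

2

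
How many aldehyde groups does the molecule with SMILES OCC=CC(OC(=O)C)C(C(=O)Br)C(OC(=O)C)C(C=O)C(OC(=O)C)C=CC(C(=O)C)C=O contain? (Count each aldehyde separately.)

2

HO– on an sp³ carbon → alcohol.
C=C double bond → alkene.
pendant –OC(=O)CH3: an acyloxy group → ester.
pendant –C(=O)X: carbonyl C bonded to C and halogen → acyl halide.
pendant –OC(=O)CH3: an acyloxy group → ester.
pendant –CHO: carbonyl C bonded to C and H → aldehyde.
pendant –OC(=O)CH3: an acyloxy group → ester.
C=C double bond → alkene.
pendant –COCH3: carbonyl C bonded to two carbons → ketone.
terminal –CHO: carbonyl C bonded to H and C → aldehyde.
Aldehyde appears at: CH(CHO), CHO → 2.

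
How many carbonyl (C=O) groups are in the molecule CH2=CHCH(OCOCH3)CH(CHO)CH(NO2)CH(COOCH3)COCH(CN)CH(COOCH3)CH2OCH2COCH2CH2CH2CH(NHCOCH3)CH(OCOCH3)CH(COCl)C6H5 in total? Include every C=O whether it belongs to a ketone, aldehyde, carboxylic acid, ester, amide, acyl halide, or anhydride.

9

CH(OCOCH3): ester, 1 C=O (running total 1).
CH(CHO): aldehyde, 1 C=O (running total 2).
CH(COOCH3): ester, 1 C=O (running total 3).
CO: ketone, 1 C=O (running total 4).
CH(COOCH3): ester, 1 C=O (running total 5).
CO: ketone, 1 C=O (running total 6).
CH(NHCOCH3): amide, 1 C=O (running total 7).
CH(OCOCH3): ester, 1 C=O (running total 8).
CH(COCl): acyl halide, 1 C=O (running total 9).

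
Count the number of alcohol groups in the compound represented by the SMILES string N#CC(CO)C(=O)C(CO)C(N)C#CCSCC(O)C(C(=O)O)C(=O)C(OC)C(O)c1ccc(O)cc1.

N≡C–: carbon triple-bonded to nitrogen → nitrile.
pendant –CH2OH on an sp³ backbone C → alcohol.
–C(=O)– with carbon on both sides → ketone.
pendant –CH2OH on an sp³ backbone C → alcohol.
–NH2 on an sp³ carbon with no adjacent C=O → amine.
C≡C triple bond → alkyne.
C–S–C linkage → sulfide (thioether).
–OH on an sp³ carbon → alcohol (secondary).
pendant –COOH: carbonyl C bonded to C and –OH → carboxylic acid.
–C(=O)– with carbon on both sides → ketone.
pendant –OCH3: C–O–C with sp³ C, no adjacent C=O → ether.
–OH on an sp³ carbon → alcohol (secondary).
–OH attached directly to an aromatic ring → phenol (not alcohol); the ring itself is an arene.
Alcohol appears at: CH(CH2OH), CH(CH2OH), CH(OH), CH(OH) → 4.

4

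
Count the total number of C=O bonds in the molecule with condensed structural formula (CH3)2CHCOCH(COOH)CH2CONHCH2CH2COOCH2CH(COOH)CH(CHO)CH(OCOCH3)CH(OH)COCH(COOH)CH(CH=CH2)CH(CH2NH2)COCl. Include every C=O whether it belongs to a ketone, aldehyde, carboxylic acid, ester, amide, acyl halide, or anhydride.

CO: ketone, 1 C=O (running total 1).
CH(COOH): carboxylic acid, 1 C=O (running total 2).
CH2CONHCH2: amide, 1 C=O (running total 3).
CH2COOCH2: ester, 1 C=O (running total 4).
CH(COOH): carboxylic acid, 1 C=O (running total 5).
CH(CHO): aldehyde, 1 C=O (running total 6).
CH(OCOCH3): ester, 1 C=O (running total 7).
CO: ketone, 1 C=O (running total 8).
CH(COOH): carboxylic acid, 1 C=O (running total 9).
COCl: acyl halide, 1 C=O (running total 10).

10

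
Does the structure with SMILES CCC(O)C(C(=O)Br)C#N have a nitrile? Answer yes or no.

Taking each segment in turn:
  CH(OH): –OH on an sp³ carbon → alcohol (secondary).
  CH(COBr): pendant –C(=O)X: carbonyl C bonded to C and halogen → acyl halide.
  CN: –C≡N: carbon triple-bonded to nitrogen → nitrile.
The CN segment supplies the nitrile: –C≡N: carbon triple-bonded to nitrogen → nitrile.

yes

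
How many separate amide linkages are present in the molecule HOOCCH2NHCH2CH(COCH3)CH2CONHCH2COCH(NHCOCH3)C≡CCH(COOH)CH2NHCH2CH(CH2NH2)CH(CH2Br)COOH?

2

–COOH: carbonyl C bonded to –OH and C → carboxylic acid (the –OH is not a separate alcohol).
C–N–C with sp³ carbons and no adjacent C=O → amine (secondary).
pendant –COCH3: carbonyl C bonded to two carbons → ketone.
–C(=O)–N– linkage → amide (the N is not an amine).
–C(=O)– with carbon on both sides → ketone.
pendant –NHC(=O)CH3: N bonded to a carbonyl → amide (not amine).
C≡C triple bond → alkyne.
pendant –COOH: carbonyl C bonded to C and –OH → carboxylic acid.
C–N–C with sp³ carbons and no adjacent C=O → amine (secondary).
pendant –CH2NH2: N on sp³ C, no adjacent C=O → amine.
pendant –CH2X: halogen on sp³ carbon → alkyl halide.
–COOH: carbonyl C bonded to –OH and C → carboxylic acid (the –OH is not a separate alcohol).
Amide appears at: CH2CONHCH2, CH(NHCOCH3) → 2.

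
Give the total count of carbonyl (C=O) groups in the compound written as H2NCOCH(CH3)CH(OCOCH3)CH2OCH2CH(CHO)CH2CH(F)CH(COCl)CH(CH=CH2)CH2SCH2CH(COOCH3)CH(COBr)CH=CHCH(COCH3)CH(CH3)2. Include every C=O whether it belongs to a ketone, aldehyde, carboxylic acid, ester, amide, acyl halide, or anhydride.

H2NCO: amide, 1 C=O (running total 1).
CH(OCOCH3): ester, 1 C=O (running total 2).
CH(CHO): aldehyde, 1 C=O (running total 3).
CH(COCl): acyl halide, 1 C=O (running total 4).
CH(COOCH3): ester, 1 C=O (running total 5).
CH(COBr): acyl halide, 1 C=O (running total 6).
CH(COCH3): ketone, 1 C=O (running total 7).

7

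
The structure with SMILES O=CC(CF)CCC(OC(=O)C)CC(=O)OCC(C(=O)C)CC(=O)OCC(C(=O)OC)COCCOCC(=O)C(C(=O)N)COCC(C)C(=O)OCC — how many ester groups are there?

Taking each segment in turn:
  OHC: terminal –CHO: carbonyl C bonded to H and C → aldehyde.
  CH(CH2F): pendant –CH2X: halogen on sp³ carbon → alkyl halide.
  CH(OCOCH3): pendant –OC(=O)CH3: an acyloxy group → ester.
  CH2COOCH2: –C(=O)–O–C with C on the carbonyl side → ester.
  CH(COCH3): pendant –COCH3: carbonyl C bonded to two carbons → ketone.
  CH2COOCH2: –C(=O)–O–C with C on the carbonyl side → ester.
  CH(COOCH3): pendant –COOCH3: carbonyl C bonded to C and –OCH3 → ester.
  CH2OCH2: C–O–C with sp³ carbons on both sides and no adjacent C=O → ether.
  CH2OCH2: C–O–C with sp³ carbons on both sides and no adjacent C=O → ether.
  CO: –C(=O)– with carbon on both sides → ketone.
  CH(CONH2): pendant –CONH2: carbonyl C bonded to C and N → amide.
  CH2OCH2: C–O–C with sp³ carbons on both sides and no adjacent C=O → ether.
  COOCH2CH3: –C(=O)OCH2CH3: carbonyl C bonded to C and to –OEt → ester.
Ester appears at: CH(OCOCH3), CH2COOCH2, CH2COOCH2, CH(COOCH3), COOCH2CH3 → 5.

5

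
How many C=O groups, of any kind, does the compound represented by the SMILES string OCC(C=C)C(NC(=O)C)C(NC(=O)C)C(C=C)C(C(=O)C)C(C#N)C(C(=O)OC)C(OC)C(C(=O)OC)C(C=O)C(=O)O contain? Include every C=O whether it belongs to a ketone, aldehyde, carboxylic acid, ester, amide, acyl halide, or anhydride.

CH(NHCOCH3): amide, 1 C=O (running total 1).
CH(NHCOCH3): amide, 1 C=O (running total 2).
CH(COCH3): ketone, 1 C=O (running total 3).
CH(COOCH3): ester, 1 C=O (running total 4).
CH(COOCH3): ester, 1 C=O (running total 5).
CH(CHO): aldehyde, 1 C=O (running total 6).
COOH: carboxylic acid, 1 C=O (running total 7).

7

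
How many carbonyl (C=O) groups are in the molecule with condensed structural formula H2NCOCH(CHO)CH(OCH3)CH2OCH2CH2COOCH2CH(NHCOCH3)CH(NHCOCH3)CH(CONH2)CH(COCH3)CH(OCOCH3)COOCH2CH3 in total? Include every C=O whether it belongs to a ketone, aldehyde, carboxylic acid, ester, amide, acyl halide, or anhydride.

H2NCO: amide, 1 C=O (running total 1).
CH(CHO): aldehyde, 1 C=O (running total 2).
CH2COOCH2: ester, 1 C=O (running total 3).
CH(NHCOCH3): amide, 1 C=O (running total 4).
CH(NHCOCH3): amide, 1 C=O (running total 5).
CH(CONH2): amide, 1 C=O (running total 6).
CH(COCH3): ketone, 1 C=O (running total 7).
CH(OCOCH3): ester, 1 C=O (running total 8).
COOCH2CH3: ester, 1 C=O (running total 9).

9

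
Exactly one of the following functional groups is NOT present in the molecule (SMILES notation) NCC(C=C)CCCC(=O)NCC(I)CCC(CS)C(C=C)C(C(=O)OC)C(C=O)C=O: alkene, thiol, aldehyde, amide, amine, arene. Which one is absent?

amine: present (H2NCH2 — –NH2 on an sp³ carbon with no adjacent C=O → amine).
alkene: present (CH(CH=CH2) — pendant –CH=CH2: C=C double bond → alkene).
amide: present (CH2CONHCH2 — –C(=O)–N– linkage → amide (the N is not an amine)).
aldehyde: present (CH(CHO) — pendant –CHO: carbonyl C bonded to C and H → aldehyde).
thiol: present (CH(CH2SH) — pendant –CH2SH → thiol).
arene: no segment matches this pattern.

arene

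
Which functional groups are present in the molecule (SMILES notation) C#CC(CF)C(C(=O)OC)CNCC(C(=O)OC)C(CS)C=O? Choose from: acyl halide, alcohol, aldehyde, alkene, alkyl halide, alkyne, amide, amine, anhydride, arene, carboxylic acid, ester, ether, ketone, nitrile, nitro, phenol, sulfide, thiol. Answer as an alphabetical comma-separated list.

aldehyde, alkyl halide, alkyne, amine, ester, thiol

C≡C triple bond → alkyne.
pendant –CH2X: halogen on sp³ carbon → alkyl halide.
pendant –COOCH3: carbonyl C bonded to C and –OCH3 → ester.
C–N–C with sp³ carbons and no adjacent C=O → amine (secondary).
pendant –COOCH3: carbonyl C bonded to C and –OCH3 → ester.
pendant –CH2SH → thiol.
terminal –CHO: carbonyl C bonded to H and C → aldehyde.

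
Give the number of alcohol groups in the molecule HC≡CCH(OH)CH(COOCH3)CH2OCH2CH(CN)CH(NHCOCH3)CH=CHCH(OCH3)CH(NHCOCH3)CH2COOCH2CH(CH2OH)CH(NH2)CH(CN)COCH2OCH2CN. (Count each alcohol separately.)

2

C≡C triple bond → alkyne.
–OH on an sp³ carbon → alcohol (secondary).
pendant –COOCH3: carbonyl C bonded to C and –OCH3 → ester.
C–O–C with sp³ carbons on both sides and no adjacent C=O → ether.
pendant –C≡N: nitrile.
pendant –NHC(=O)CH3: N bonded to a carbonyl → amide (not amine).
C=C double bond → alkene.
pendant –OCH3: C–O–C with sp³ C, no adjacent C=O → ether.
pendant –NHC(=O)CH3: N bonded to a carbonyl → amide (not amine).
–C(=O)–O–C with C on the carbonyl side → ester.
pendant –CH2OH on an sp³ backbone C → alcohol.
–NH2 on an sp³ carbon with no adjacent C=O → amine.
pendant –C≡N: nitrile.
–C(=O)– with carbon on both sides → ketone.
C–O–C with sp³ carbons on both sides and no adjacent C=O → ether.
–C≡N: carbon triple-bonded to nitrogen → nitrile.
Alcohol appears at: CH(OH), CH(CH2OH) → 2.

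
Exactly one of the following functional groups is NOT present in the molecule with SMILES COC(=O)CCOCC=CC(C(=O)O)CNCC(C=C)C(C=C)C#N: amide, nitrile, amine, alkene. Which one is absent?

amide

nitrile: present (CN — –C≡N: carbon triple-bonded to nitrogen → nitrile).
amine: present (CH2NHCH2 — C–N–C with sp³ carbons and no adjacent C=O → amine (secondary)).
alkene: present (CH=CH — C=C double bond → alkene).
amide: no segment matches this pattern.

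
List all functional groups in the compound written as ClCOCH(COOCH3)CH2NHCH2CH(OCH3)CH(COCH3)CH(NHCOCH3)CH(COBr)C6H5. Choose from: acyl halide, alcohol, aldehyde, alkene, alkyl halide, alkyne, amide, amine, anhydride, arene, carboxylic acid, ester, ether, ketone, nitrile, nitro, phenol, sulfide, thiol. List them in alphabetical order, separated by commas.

acyl halide, amide, amine, arene, ester, ether, ketone

–C(=O)Cl: carbonyl C bonded to C and to a halogen → acyl halide (not alkyl halide).
pendant –COOCH3: carbonyl C bonded to C and –OCH3 → ester.
C–N–C with sp³ carbons and no adjacent C=O → amine (secondary).
pendant –OCH3: C–O–C with sp³ C, no adjacent C=O → ether.
pendant –COCH3: carbonyl C bonded to two carbons → ketone.
pendant –NHC(=O)CH3: N bonded to a carbonyl → amide (not amine).
pendant –C(=O)X: carbonyl C bonded to C and halogen → acyl halide.
–C6H5 phenyl ring → arene.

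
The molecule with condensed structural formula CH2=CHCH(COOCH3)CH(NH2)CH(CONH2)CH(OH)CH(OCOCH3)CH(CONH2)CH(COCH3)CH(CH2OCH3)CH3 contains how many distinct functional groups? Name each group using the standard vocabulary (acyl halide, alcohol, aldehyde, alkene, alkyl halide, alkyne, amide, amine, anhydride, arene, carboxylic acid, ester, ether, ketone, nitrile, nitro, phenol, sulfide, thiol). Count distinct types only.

7

C=C double bond → alkene.
pendant –COOCH3: carbonyl C bonded to C and –OCH3 → ester.
–NH2 on an sp³ carbon with no adjacent C=O → amine.
pendant –CONH2: carbonyl C bonded to C and N → amide.
–OH on an sp³ carbon → alcohol (secondary).
pendant –OC(=O)CH3: an acyloxy group → ester.
pendant –CONH2: carbonyl C bonded to C and N → amide.
pendant –COCH3: carbonyl C bonded to two carbons → ketone.
pendant –CH2OCH3: C–O–C linkage → ether.
Distinct types present: alcohol, alkene, amide, amine, ester, ether, ketone.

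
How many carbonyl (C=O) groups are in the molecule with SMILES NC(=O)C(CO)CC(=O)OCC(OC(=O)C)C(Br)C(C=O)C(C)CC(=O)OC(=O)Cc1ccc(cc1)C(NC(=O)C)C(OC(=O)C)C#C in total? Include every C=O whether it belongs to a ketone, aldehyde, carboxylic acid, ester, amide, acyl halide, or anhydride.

H2NCO: amide, 1 C=O (running total 1).
CH2COOCH2: ester, 1 C=O (running total 2).
CH(OCOCH3): ester, 1 C=O (running total 3).
CH(CHO): aldehyde, 1 C=O (running total 4).
CH2CO-O-COCH2: anhydride, 2 C=O (running total 6).
CH(NHCOCH3): amide, 1 C=O (running total 7).
CH(OCOCH3): ester, 1 C=O (running total 8).

8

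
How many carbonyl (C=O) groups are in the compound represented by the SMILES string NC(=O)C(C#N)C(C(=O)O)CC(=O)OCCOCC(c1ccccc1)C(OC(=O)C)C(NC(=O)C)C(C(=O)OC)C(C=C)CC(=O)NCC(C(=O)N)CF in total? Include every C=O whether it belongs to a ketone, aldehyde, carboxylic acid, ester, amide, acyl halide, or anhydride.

8

H2NCO: amide, 1 C=O (running total 1).
CH(COOH): carboxylic acid, 1 C=O (running total 2).
CH2COOCH2: ester, 1 C=O (running total 3).
CH(OCOCH3): ester, 1 C=O (running total 4).
CH(NHCOCH3): amide, 1 C=O (running total 5).
CH(COOCH3): ester, 1 C=O (running total 6).
CH2CONHCH2: amide, 1 C=O (running total 7).
CH(CONH2): amide, 1 C=O (running total 8).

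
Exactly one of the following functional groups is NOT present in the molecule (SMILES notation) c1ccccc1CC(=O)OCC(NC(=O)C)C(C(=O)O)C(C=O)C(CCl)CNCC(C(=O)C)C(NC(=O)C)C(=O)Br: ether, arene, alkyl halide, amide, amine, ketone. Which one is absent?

ether

amide: present (CH(NHCOCH3) — pendant –NHC(=O)CH3: N bonded to a carbonyl → amide (not amine)).
ketone: present (CH(COCH3) — pendant –COCH3: carbonyl C bonded to two carbons → ketone).
alkyl halide: present (CH(CH2Cl) — pendant –CH2X: halogen on sp³ carbon → alkyl halide).
arene: present (C6H5 — C6H5– phenyl ring → arene).
amine: present (CH2NHCH2 — C–N–C with sp³ carbons and no adjacent C=O → amine (secondary)).
ether: absent. In CH2COOCH2, the C–O–C oxygen is adjacent to a C=O, so it belongs to an ester, not an ether.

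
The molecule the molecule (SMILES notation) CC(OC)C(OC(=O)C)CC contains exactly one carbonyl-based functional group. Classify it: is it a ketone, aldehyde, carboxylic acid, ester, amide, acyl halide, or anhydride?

The carbonyl is in the CH(OCOCH3) segment: pendant –OC(=O)CH3: an acyloxy group → ester.

ester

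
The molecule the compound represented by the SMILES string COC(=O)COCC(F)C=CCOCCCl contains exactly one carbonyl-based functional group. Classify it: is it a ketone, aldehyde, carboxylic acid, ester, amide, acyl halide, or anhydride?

The carbonyl is in the CH3OOC segment: CH3O–C(=O)–: carbonyl C bonded to C and to –OCH3 → ester (not ketone + ether).

ester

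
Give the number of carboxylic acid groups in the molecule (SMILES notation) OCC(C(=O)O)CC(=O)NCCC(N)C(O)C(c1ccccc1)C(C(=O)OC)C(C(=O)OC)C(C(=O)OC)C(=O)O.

HO– on an sp³ carbon → alcohol.
pendant –COOH: carbonyl C bonded to C and –OH → carboxylic acid.
–C(=O)–N– linkage → amide (the N is not an amine).
–NH2 on an sp³ carbon with no adjacent C=O → amine.
–OH on an sp³ carbon → alcohol (secondary).
pendant –C6H5: benzene ring → arene.
pendant –COOCH3: carbonyl C bonded to C and –OCH3 → ester.
pendant –COOCH3: carbonyl C bonded to C and –OCH3 → ester.
pendant –COOCH3: carbonyl C bonded to C and –OCH3 → ester.
–COOH: carbonyl C bonded to –OH and C → carboxylic acid (the –OH is not a separate alcohol).
Carboxylic acid appears at: CH(COOH), COOH → 2.

2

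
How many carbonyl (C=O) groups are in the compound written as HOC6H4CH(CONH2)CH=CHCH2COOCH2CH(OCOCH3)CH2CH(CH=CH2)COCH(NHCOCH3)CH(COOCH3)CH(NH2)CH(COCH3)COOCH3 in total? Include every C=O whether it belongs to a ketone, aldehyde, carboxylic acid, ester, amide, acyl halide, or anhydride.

CH(CONH2): amide, 1 C=O (running total 1).
CH2COOCH2: ester, 1 C=O (running total 2).
CH(OCOCH3): ester, 1 C=O (running total 3).
CO: ketone, 1 C=O (running total 4).
CH(NHCOCH3): amide, 1 C=O (running total 5).
CH(COOCH3): ester, 1 C=O (running total 6).
CH(COCH3): ketone, 1 C=O (running total 7).
COOCH3: ester, 1 C=O (running total 8).

8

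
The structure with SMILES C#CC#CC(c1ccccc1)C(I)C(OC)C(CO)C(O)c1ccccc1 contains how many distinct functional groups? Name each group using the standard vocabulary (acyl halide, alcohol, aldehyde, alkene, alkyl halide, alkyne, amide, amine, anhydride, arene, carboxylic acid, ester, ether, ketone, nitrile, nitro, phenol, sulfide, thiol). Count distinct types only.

5

C≡C triple bond → alkyne.
C≡C triple bond → alkyne.
pendant –C6H5: benzene ring → arene.
halogen on an sp³ carbon → alkyl halide.
pendant –OCH3: C–O–C with sp³ C, no adjacent C=O → ether.
pendant –CH2OH on an sp³ backbone C → alcohol.
–OH on an sp³ carbon → alcohol (secondary).
–C6H5 phenyl ring → arene.
Distinct types present: alcohol, alkyl halide, alkyne, arene, ether.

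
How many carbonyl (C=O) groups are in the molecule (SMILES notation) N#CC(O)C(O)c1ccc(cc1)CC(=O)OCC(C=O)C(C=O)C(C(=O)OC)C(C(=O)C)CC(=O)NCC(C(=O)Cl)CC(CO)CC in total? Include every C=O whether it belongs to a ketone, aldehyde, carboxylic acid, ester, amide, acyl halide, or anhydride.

CH2COOCH2: ester, 1 C=O (running total 1).
CH(CHO): aldehyde, 1 C=O (running total 2).
CH(CHO): aldehyde, 1 C=O (running total 3).
CH(COOCH3): ester, 1 C=O (running total 4).
CH(COCH3): ketone, 1 C=O (running total 5).
CH2CONHCH2: amide, 1 C=O (running total 6).
CH(COCl): acyl halide, 1 C=O (running total 7).

7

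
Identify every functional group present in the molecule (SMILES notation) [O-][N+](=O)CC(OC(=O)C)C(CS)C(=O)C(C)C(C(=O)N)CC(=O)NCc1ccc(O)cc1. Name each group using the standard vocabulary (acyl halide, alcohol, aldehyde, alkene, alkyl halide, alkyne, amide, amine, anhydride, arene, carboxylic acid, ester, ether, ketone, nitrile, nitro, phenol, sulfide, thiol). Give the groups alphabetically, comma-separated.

Reading the structure from left to right:
  O2NCH2: –NO2 on carbon → nitro group.
  CH(OCOCH3): pendant –OC(=O)CH3: an acyloxy group → ester.
  CH(CH2SH): pendant –CH2SH → thiol.
  CO: –C(=O)– with carbon on both sides → ketone.
  CH(CONH2): pendant –CONH2: carbonyl C bonded to C and N → amide.
  CH2CONHCH2: –C(=O)–N– linkage → amide (the N is not an amine).
  C6H4OH: –OH attached directly to an aromatic ring → phenol (not alcohol); the ring itself is an arene.

amide, arene, ester, ketone, nitro, phenol, thiol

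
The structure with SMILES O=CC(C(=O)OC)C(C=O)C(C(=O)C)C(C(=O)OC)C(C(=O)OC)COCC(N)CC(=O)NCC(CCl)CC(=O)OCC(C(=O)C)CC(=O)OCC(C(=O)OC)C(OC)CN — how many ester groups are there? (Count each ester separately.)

6

terminal –CHO: carbonyl C bonded to H and C → aldehyde.
pendant –COOCH3: carbonyl C bonded to C and –OCH3 → ester.
pendant –CHO: carbonyl C bonded to C and H → aldehyde.
pendant –COCH3: carbonyl C bonded to two carbons → ketone.
pendant –COOCH3: carbonyl C bonded to C and –OCH3 → ester.
pendant –COOCH3: carbonyl C bonded to C and –OCH3 → ester.
C–O–C with sp³ carbons on both sides and no adjacent C=O → ether.
–NH2 on an sp³ carbon with no adjacent C=O → amine.
–C(=O)–N– linkage → amide (the N is not an amine).
pendant –CH2X: halogen on sp³ carbon → alkyl halide.
–C(=O)–O–C with C on the carbonyl side → ester.
pendant –COCH3: carbonyl C bonded to two carbons → ketone.
–C(=O)–O–C with C on the carbonyl side → ester.
pendant –COOCH3: carbonyl C bonded to C and –OCH3 → ester.
pendant –OCH3: C–O–C with sp³ C, no adjacent C=O → ether.
–NH2 on an sp³ carbon with no adjacent C=O → amine.
Ester appears at: CH(COOCH3), CH(COOCH3), CH(COOCH3), CH2COOCH2, CH2COOCH2, CH(COOCH3) → 6.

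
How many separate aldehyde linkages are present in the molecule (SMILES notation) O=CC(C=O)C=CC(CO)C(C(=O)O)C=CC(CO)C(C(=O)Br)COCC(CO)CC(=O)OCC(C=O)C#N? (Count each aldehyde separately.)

3

terminal –CHO: carbonyl C bonded to H and C → aldehyde.
pendant –CHO: carbonyl C bonded to C and H → aldehyde.
C=C double bond → alkene.
pendant –CH2OH on an sp³ backbone C → alcohol.
pendant –COOH: carbonyl C bonded to C and –OH → carboxylic acid.
C=C double bond → alkene.
pendant –CH2OH on an sp³ backbone C → alcohol.
pendant –C(=O)X: carbonyl C bonded to C and halogen → acyl halide.
C–O–C with sp³ carbons on both sides and no adjacent C=O → ether.
pendant –CH2OH on an sp³ backbone C → alcohol.
–C(=O)–O–C with C on the carbonyl side → ester.
pendant –CHO: carbonyl C bonded to C and H → aldehyde.
–C≡N: carbon triple-bonded to nitrogen → nitrile.
Aldehyde appears at: OHC, CH(CHO), CH(CHO) → 3.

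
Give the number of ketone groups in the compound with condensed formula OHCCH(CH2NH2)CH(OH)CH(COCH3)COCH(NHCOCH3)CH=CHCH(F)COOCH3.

2

Working along the chain:
  OHC: terminal –CHO: carbonyl C bonded to H and C → aldehyde.
  CH(CH2NH2): pendant –CH2NH2: N on sp³ C, no adjacent C=O → amine.
  CH(OH): –OH on an sp³ carbon → alcohol (secondary).
  CH(COCH3): pendant –COCH3: carbonyl C bonded to two carbons → ketone.
  CO: –C(=O)– with carbon on both sides → ketone.
  CH(NHCOCH3): pendant –NHC(=O)CH3: N bonded to a carbonyl → amide (not amine).
  CH=CH: C=C double bond → alkene.
  CH(F): halogen on an sp³ carbon → alkyl halide.
  COOCH3: –C(=O)OCH3: carbonyl C bonded to C and to –OCH3 → ester (not ketone + ether).
Ketone appears at: CH(COCH3), CO → 2.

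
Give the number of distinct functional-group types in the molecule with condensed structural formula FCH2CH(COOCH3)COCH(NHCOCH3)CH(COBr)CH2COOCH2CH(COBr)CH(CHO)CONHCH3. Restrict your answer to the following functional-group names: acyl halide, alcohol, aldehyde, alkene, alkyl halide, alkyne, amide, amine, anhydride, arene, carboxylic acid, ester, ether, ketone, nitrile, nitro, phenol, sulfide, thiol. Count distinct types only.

6

halogen on an sp³ carbon → alkyl halide.
pendant –COOCH3: carbonyl C bonded to C and –OCH3 → ester.
–C(=O)– with carbon on both sides → ketone.
pendant –NHC(=O)CH3: N bonded to a carbonyl → amide (not amine).
pendant –C(=O)X: carbonyl C bonded to C and halogen → acyl halide.
–C(=O)–O–C with C on the carbonyl side → ester.
pendant –C(=O)X: carbonyl C bonded to C and halogen → acyl halide.
pendant –CHO: carbonyl C bonded to C and H → aldehyde.
–C(=O)NHCH3: carbonyl C bonded to C and to N → amide (the N is not an amine).
Distinct types present: acyl halide, aldehyde, alkyl halide, amide, ester, ketone.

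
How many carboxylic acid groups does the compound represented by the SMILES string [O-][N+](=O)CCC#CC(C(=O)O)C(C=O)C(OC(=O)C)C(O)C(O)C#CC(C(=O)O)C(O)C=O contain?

Taking each segment in turn:
  O2NCH2: –NO2 on carbon → nitro group.
  C≡C: C≡C triple bond → alkyne.
  CH(COOH): pendant –COOH: carbonyl C bonded to C and –OH → carboxylic acid.
  CH(CHO): pendant –CHO: carbonyl C bonded to C and H → aldehyde.
  CH(OCOCH3): pendant –OC(=O)CH3: an acyloxy group → ester.
  CH(OH): –OH on an sp³ carbon → alcohol (secondary).
  CH(OH): –OH on an sp³ carbon → alcohol (secondary).
  C≡C: C≡C triple bond → alkyne.
  CH(COOH): pendant –COOH: carbonyl C bonded to C and –OH → carboxylic acid.
  CH(OH): –OH on an sp³ carbon → alcohol (secondary).
  CHO: terminal –CHO: carbonyl C bonded to H and C → aldehyde.
Carboxylic acid appears at: CH(COOH), CH(COOH) → 2.

2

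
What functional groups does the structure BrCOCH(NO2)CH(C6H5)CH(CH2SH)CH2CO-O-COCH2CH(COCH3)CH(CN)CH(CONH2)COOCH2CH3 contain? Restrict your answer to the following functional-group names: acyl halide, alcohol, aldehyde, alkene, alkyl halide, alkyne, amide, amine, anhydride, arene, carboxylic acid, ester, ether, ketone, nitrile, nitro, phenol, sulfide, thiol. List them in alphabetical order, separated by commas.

acyl halide, amide, anhydride, arene, ester, ketone, nitrile, nitro, thiol

Taking each segment in turn:
  BrCO: –C(=O)Br: carbonyl C bonded to C and to a halogen → acyl halide (not alkyl halide).
  CH(NO2): –NO2 on an sp³ carbon → nitro (the N=O is not a carbonyl).
  CH(C6H5): pendant –C6H5: benzene ring → arene.
  CH(CH2SH): pendant –CH2SH → thiol.
  CH2CO-O-COCH2: two acyl groups sharing one oxygen, –C(=O)–O–C(=O)– → anhydride.
  CH(COCH3): pendant –COCH3: carbonyl C bonded to two carbons → ketone.
  CH(CN): pendant –C≡N: nitrile.
  CH(CONH2): pendant –CONH2: carbonyl C bonded to C and N → amide.
  COOCH2CH3: –C(=O)OCH2CH3: carbonyl C bonded to C and to –OEt → ester.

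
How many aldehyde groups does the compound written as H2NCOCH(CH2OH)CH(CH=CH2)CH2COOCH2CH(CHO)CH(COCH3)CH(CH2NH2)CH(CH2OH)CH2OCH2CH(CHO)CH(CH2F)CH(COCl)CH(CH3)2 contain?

2

Reading the structure from left to right:
  H2NCO: –C(=O)NH2: carbonyl C bonded to C and to N → amide (the N is not a separate amine).
  CH(CH2OH): pendant –CH2OH on an sp³ backbone C → alcohol.
  CH(CH=CH2): pendant –CH=CH2: C=C double bond → alkene.
  CH2COOCH2: –C(=O)–O–C with C on the carbonyl side → ester.
  CH(CHO): pendant –CHO: carbonyl C bonded to C and H → aldehyde.
  CH(COCH3): pendant –COCH3: carbonyl C bonded to two carbons → ketone.
  CH(CH2NH2): pendant –CH2NH2: N on sp³ C, no adjacent C=O → amine.
  CH(CH2OH): pendant –CH2OH on an sp³ backbone C → alcohol.
  CH2OCH2: C–O–C with sp³ carbons on both sides and no adjacent C=O → ether.
  CH(CHO): pendant –CHO: carbonyl C bonded to C and H → aldehyde.
  CH(CH2F): pendant –CH2X: halogen on sp³ carbon → alkyl halide.
  CH(COCl): pendant –C(=O)X: carbonyl C bonded to C and halogen → acyl halide.
Aldehyde appears at: CH(CHO), CH(CHO) → 2.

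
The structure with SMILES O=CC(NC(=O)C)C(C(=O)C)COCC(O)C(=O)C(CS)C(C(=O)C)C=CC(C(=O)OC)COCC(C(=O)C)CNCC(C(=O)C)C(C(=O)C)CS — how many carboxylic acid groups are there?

terminal –CHO: carbonyl C bonded to H and C → aldehyde.
pendant –NHC(=O)CH3: N bonded to a carbonyl → amide (not amine).
pendant –COCH3: carbonyl C bonded to two carbons → ketone.
C–O–C with sp³ carbons on both sides and no adjacent C=O → ether.
–OH on an sp³ carbon → alcohol (secondary).
–C(=O)– with carbon on both sides → ketone.
pendant –CH2SH → thiol.
pendant –COCH3: carbonyl C bonded to two carbons → ketone.
C=C double bond → alkene.
pendant –COOCH3: carbonyl C bonded to C and –OCH3 → ester.
C–O–C with sp³ carbons on both sides and no adjacent C=O → ether.
pendant –COCH3: carbonyl C bonded to two carbons → ketone.
C–N–C with sp³ carbons and no adjacent C=O → amine (secondary).
pendant –COCH3: carbonyl C bonded to two carbons → ketone.
pendant –COCH3: carbonyl C bonded to two carbons → ketone.
–SH on an sp³ carbon → thiol.
No segment is a carboxylic acid: OHC is aldehyde, not carboxylic acid; CH(NHCOCH3) is amide, not carboxylic acid; CH(OH) is alcohol, not carboxylic acid. → 0.

0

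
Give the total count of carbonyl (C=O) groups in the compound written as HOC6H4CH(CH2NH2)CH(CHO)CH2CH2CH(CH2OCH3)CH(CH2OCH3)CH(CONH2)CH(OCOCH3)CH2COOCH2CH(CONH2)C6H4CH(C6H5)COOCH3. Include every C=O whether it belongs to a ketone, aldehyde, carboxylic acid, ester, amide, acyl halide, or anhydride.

CH(CHO): aldehyde, 1 C=O (running total 1).
CH(CONH2): amide, 1 C=O (running total 2).
CH(OCOCH3): ester, 1 C=O (running total 3).
CH2COOCH2: ester, 1 C=O (running total 4).
CH(CONH2): amide, 1 C=O (running total 5).
COOCH3: ester, 1 C=O (running total 6).

6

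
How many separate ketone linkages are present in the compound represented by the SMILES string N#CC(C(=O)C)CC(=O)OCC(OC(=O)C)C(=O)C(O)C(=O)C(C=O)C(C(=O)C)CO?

4

Working along the chain:
  N≡C: N≡C–: carbon triple-bonded to nitrogen → nitrile.
  CH(COCH3): pendant –COCH3: carbonyl C bonded to two carbons → ketone.
  CH2COOCH2: –C(=O)–O–C with C on the carbonyl side → ester.
  CH(OCOCH3): pendant –OC(=O)CH3: an acyloxy group → ester.
  CO: –C(=O)– with carbon on both sides → ketone.
  CH(OH): –OH on an sp³ carbon → alcohol (secondary).
  CO: –C(=O)– with carbon on both sides → ketone.
  CH(CHO): pendant –CHO: carbonyl C bonded to C and H → aldehyde.
  CH(COCH3): pendant –COCH3: carbonyl C bonded to two carbons → ketone.
  CH2OH: –OH on an sp³ carbon → alcohol.
Ketone appears at: CH(COCH3), CO, CO, CH(COCH3) → 4.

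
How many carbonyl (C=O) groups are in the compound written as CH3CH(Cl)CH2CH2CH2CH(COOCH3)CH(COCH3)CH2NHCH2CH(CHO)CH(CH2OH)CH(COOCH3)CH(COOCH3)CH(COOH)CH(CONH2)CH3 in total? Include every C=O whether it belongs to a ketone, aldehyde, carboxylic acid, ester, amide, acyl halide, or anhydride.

7

CH(COOCH3): ester, 1 C=O (running total 1).
CH(COCH3): ketone, 1 C=O (running total 2).
CH(CHO): aldehyde, 1 C=O (running total 3).
CH(COOCH3): ester, 1 C=O (running total 4).
CH(COOCH3): ester, 1 C=O (running total 5).
CH(COOH): carboxylic acid, 1 C=O (running total 6).
CH(CONH2): amide, 1 C=O (running total 7).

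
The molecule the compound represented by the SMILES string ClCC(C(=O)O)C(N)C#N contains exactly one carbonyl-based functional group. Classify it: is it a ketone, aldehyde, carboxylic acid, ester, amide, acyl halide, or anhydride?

The carbonyl is in the CH(COOH) segment: pendant –COOH: carbonyl C bonded to C and –OH → carboxylic acid.

carboxylic acid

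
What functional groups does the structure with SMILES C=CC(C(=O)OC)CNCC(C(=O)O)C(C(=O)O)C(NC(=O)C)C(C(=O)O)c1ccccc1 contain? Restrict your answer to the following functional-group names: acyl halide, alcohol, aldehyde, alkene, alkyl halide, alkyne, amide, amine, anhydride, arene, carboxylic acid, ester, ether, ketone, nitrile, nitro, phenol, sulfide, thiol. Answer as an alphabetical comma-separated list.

alkene, amide, amine, arene, carboxylic acid, ester

C=C double bond → alkene.
pendant –COOCH3: carbonyl C bonded to C and –OCH3 → ester.
C–N–C with sp³ carbons and no adjacent C=O → amine (secondary).
pendant –COOH: carbonyl C bonded to C and –OH → carboxylic acid.
pendant –COOH: carbonyl C bonded to C and –OH → carboxylic acid.
pendant –NHC(=O)CH3: N bonded to a carbonyl → amide (not amine).
pendant –COOH: carbonyl C bonded to C and –OH → carboxylic acid.
–C6H5 phenyl ring → arene.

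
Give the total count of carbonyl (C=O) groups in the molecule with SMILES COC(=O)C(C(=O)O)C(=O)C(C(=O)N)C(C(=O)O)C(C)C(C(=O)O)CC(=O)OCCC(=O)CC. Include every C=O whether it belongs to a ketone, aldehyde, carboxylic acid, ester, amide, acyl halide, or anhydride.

8

CH3OOC: ester, 1 C=O (running total 1).
CH(COOH): carboxylic acid, 1 C=O (running total 2).
CO: ketone, 1 C=O (running total 3).
CH(CONH2): amide, 1 C=O (running total 4).
CH(COOH): carboxylic acid, 1 C=O (running total 5).
CH(COOH): carboxylic acid, 1 C=O (running total 6).
CH2COOCH2: ester, 1 C=O (running total 7).
CO: ketone, 1 C=O (running total 8).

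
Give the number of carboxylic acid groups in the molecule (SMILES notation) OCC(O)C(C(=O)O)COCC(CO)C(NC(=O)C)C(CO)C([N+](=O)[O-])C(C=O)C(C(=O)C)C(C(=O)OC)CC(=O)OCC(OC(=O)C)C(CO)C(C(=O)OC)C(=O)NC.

1

Taking each segment in turn:
  HOCH2: HO– on an sp³ carbon → alcohol.
  CH(OH): –OH on an sp³ carbon → alcohol (secondary).
  CH(COOH): pendant –COOH: carbonyl C bonded to C and –OH → carboxylic acid.
  CH2OCH2: C–O–C with sp³ carbons on both sides and no adjacent C=O → ether.
  CH(CH2OH): pendant –CH2OH on an sp³ backbone C → alcohol.
  CH(NHCOCH3): pendant –NHC(=O)CH3: N bonded to a carbonyl → amide (not amine).
  CH(CH2OH): pendant –CH2OH on an sp³ backbone C → alcohol.
  CH(NO2): –NO2 on an sp³ carbon → nitro (the N=O is not a carbonyl).
  CH(CHO): pendant –CHO: carbonyl C bonded to C and H → aldehyde.
  CH(COCH3): pendant –COCH3: carbonyl C bonded to two carbons → ketone.
  CH(COOCH3): pendant –COOCH3: carbonyl C bonded to C and –OCH3 → ester.
  CH2COOCH2: –C(=O)–O–C with C on the carbonyl side → ester.
  CH(OCOCH3): pendant –OC(=O)CH3: an acyloxy group → ester.
  CH(CH2OH): pendant –CH2OH on an sp³ backbone C → alcohol.
  CH(COOCH3): pendant –COOCH3: carbonyl C bonded to C and –OCH3 → ester.
  CONHCH3: –C(=O)NHCH3: carbonyl C bonded to C and to N → amide (the N is not an amine).
Carboxylic acid appears at: CH(COOH) → 1.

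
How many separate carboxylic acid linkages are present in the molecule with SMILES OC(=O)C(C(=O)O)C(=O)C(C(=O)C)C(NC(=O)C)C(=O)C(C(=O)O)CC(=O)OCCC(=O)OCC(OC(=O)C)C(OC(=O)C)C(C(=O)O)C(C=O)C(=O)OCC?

Working along the chain:
  HOOC: –COOH: carbonyl C bonded to –OH and C → carboxylic acid (the –OH is not a separate alcohol).
  CH(COOH): pendant –COOH: carbonyl C bonded to C and –OH → carboxylic acid.
  CO: –C(=O)– with carbon on both sides → ketone.
  CH(COCH3): pendant –COCH3: carbonyl C bonded to two carbons → ketone.
  CH(NHCOCH3): pendant –NHC(=O)CH3: N bonded to a carbonyl → amide (not amine).
  CO: –C(=O)– with carbon on both sides → ketone.
  CH(COOH): pendant –COOH: carbonyl C bonded to C and –OH → carboxylic acid.
  CH2COOCH2: –C(=O)–O–C with C on the carbonyl side → ester.
  CH2COOCH2: –C(=O)–O–C with C on the carbonyl side → ester.
  CH(OCOCH3): pendant –OC(=O)CH3: an acyloxy group → ester.
  CH(OCOCH3): pendant –OC(=O)CH3: an acyloxy group → ester.
  CH(COOH): pendant –COOH: carbonyl C bonded to C and –OH → carboxylic acid.
  CH(CHO): pendant –CHO: carbonyl C bonded to C and H → aldehyde.
  COOCH2CH3: –C(=O)OCH2CH3: carbonyl C bonded to C and to –OEt → ester.
Carboxylic acid appears at: HOOC, CH(COOH), CH(COOH), CH(COOH) → 4.

4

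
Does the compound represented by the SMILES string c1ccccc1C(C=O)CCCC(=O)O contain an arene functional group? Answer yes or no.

yes

Reading the structure from left to right:
  C6H5: C6H5– phenyl ring → arene.
  CH(CHO): pendant –CHO: carbonyl C bonded to C and H → aldehyde.
  COOH: –COOH: carbonyl C bonded to –OH and C → carboxylic acid (the –OH is not a separate alcohol).
The C6H5 segment supplies the arene: C6H5– phenyl ring → arene.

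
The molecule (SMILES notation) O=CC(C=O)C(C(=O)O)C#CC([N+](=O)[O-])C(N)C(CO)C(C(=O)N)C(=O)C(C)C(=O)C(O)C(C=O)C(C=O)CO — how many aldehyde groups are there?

Reading the structure from left to right:
  OHC: terminal –CHO: carbonyl C bonded to H and C → aldehyde.
  CH(CHO): pendant –CHO: carbonyl C bonded to C and H → aldehyde.
  CH(COOH): pendant –COOH: carbonyl C bonded to C and –OH → carboxylic acid.
  C≡C: C≡C triple bond → alkyne.
  CH(NO2): –NO2 on an sp³ carbon → nitro (the N=O is not a carbonyl).
  CH(NH2): –NH2 on an sp³ carbon with no adjacent C=O → amine.
  CH(CH2OH): pendant –CH2OH on an sp³ backbone C → alcohol.
  CH(CONH2): pendant –CONH2: carbonyl C bonded to C and N → amide.
  CO: –C(=O)– with carbon on both sides → ketone.
  CO: –C(=O)– with carbon on both sides → ketone.
  CH(OH): –OH on an sp³ carbon → alcohol (secondary).
  CH(CHO): pendant –CHO: carbonyl C bonded to C and H → aldehyde.
  CH(CHO): pendant –CHO: carbonyl C bonded to C and H → aldehyde.
  CH2OH: –OH on an sp³ carbon → alcohol.
Aldehyde appears at: OHC, CH(CHO), CH(CHO), CH(CHO) → 4.

4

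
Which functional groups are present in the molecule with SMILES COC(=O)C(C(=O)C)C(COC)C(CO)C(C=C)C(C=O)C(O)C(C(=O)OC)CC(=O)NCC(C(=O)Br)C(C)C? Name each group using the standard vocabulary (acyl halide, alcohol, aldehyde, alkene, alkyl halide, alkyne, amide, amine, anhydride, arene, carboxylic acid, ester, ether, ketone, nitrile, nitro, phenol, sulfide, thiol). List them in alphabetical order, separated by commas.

acyl halide, alcohol, aldehyde, alkene, amide, ester, ether, ketone

CH3O–C(=O)–: carbonyl C bonded to C and to –OCH3 → ester (not ketone + ether).
pendant –COCH3: carbonyl C bonded to two carbons → ketone.
pendant –CH2OCH3: C–O–C linkage → ether.
pendant –CH2OH on an sp³ backbone C → alcohol.
pendant –CH=CH2: C=C double bond → alkene.
pendant –CHO: carbonyl C bonded to C and H → aldehyde.
–OH on an sp³ carbon → alcohol (secondary).
pendant –COOCH3: carbonyl C bonded to C and –OCH3 → ester.
–C(=O)–N– linkage → amide (the N is not an amine).
pendant –C(=O)X: carbonyl C bonded to C and halogen → acyl halide.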